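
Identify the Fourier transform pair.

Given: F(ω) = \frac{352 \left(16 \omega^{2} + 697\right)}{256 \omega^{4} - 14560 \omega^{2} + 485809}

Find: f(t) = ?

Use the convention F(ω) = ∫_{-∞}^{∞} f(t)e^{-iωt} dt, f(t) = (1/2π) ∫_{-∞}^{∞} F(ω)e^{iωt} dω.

f(t) = 4 e^{- \frac{11 \left|{t}\right|}{4}} \cos{\left(6 t \right)}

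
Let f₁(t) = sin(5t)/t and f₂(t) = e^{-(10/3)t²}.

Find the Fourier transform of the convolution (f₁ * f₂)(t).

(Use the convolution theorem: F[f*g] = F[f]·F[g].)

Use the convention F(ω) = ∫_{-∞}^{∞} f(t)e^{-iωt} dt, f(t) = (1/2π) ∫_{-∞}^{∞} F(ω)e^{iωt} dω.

F[f₁*f₂](ω) = \begin{cases} \frac{\sqrt{30} \pi^{\frac{3}{2}} e^{- \frac{3 \omega^{2}}{40}}}{10} & \text{for}\: \omega > -5 \wedge \omega < 5 \\0 & \text{otherwise} \end{cases}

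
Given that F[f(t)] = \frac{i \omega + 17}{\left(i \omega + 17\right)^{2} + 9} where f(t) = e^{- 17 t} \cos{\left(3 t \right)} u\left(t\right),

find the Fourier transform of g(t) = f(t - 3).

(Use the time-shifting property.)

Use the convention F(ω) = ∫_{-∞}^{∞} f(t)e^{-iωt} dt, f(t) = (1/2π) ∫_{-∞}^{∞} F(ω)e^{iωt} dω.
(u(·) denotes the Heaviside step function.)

F[g](ω) = \frac{\left(i \omega + 17\right) e^{- 3 i \omega}}{\left(i \omega + 17\right)^{2} + 9}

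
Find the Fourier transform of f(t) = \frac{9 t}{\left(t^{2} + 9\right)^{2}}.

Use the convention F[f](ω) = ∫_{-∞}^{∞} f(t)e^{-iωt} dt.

F(ω) = - \frac{3 i \pi \omega e^{- 3 \left|{\omega}\right|}}{2}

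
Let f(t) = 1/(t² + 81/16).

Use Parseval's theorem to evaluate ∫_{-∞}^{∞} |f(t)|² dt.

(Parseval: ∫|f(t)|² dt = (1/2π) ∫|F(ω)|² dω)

∫|f(t)|² dt = \frac{32 \pi}{729}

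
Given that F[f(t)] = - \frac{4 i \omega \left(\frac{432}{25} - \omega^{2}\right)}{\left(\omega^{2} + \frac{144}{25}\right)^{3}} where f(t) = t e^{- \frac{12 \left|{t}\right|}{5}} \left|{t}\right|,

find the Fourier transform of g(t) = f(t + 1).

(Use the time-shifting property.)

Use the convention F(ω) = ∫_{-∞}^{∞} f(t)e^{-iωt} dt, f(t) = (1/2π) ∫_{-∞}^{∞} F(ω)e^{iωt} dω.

F[g](ω) = \frac{2500 i \omega \left(25 \omega^{2} - 432\right) e^{i \omega}}{\left(25 \omega^{2} + 144\right)^{3}}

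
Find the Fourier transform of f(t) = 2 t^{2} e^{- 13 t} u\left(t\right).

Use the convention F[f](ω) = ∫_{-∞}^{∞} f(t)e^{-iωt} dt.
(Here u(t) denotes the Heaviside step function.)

F(ω) = \frac{4}{\left(i \omega + 13\right)^{3}}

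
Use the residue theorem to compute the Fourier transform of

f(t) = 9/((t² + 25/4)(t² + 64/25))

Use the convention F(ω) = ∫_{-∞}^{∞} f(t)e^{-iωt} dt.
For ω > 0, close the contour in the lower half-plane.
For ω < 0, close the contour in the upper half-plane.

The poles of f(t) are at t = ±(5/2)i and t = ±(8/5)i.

Let g(z) = f(z)e^{-iωz}; for large |z| the factor e^{-iωz} decays in the lower half-plane when ω > 0 and in the upper half-plane when ω < 0.

Case ω > 0 (lower half-plane, clockwise contour ⇒ F(ω) = -2πi·ΣRes):
  Res_{z = - \frac{5 i}{2}} g(z) = - \frac{20 i e^{- \frac{5 \omega}{2}}}{41}
  Res_{z = - \frac{8 i}{5}} g(z) = \frac{125 i e^{- \frac{8 \omega}{5}}}{164}
  F(ω) = -2πi·ΣRes = - \frac{40 \pi e^{- \frac{5 \omega}{2}}}{41} + \frac{125 \pi e^{- \frac{8 \omega}{5}}}{82}

Case ω < 0 (upper half-plane, counterclockwise contour ⇒ F(ω) = +2πi·ΣRes):
  Res_{z = \frac{5 i}{2}} g(z) = \frac{20 i e^{\frac{5 \omega}{2}}}{41}
  Res_{z = \frac{8 i}{5}} g(z) = - \frac{125 i e^{\frac{8 \omega}{5}}}{164}
  F(ω) = 2πi·ΣRes = \frac{5 \pi \left(25 e^{\frac{8 \omega}{5}} - 16 e^{\frac{5 \omega}{2}}\right)}{82}

Both cases combine into a single formula in |ω|:

F(ω) = - \frac{40 \pi e^{- \frac{5 \left|{\omega}\right|}{2}}}{41} + \frac{125 \pi e^{- \frac{8 \left|{\omega}\right|}{5}}}{82}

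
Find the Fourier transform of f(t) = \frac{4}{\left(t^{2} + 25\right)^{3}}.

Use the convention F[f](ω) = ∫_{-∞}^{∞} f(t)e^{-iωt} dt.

F(ω) = \frac{\pi \left(25 \omega^{2} + 15 \left|{\omega}\right| + 3\right) e^{- 5 \left|{\omega}\right|}}{6250}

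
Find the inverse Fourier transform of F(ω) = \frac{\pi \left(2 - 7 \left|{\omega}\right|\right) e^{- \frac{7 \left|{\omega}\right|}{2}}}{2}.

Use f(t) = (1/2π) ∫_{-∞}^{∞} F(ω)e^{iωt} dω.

f(t) = \frac{7 t^{2}}{\left(t^{2} + \frac{49}{4}\right)^{2}}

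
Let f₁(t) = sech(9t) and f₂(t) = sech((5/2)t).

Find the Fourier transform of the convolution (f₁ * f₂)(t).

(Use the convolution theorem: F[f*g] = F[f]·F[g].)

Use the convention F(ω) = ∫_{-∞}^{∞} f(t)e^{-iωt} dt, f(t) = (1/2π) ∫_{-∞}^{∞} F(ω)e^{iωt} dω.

F[f₁*f₂](ω) = \frac{2 \pi^{2}}{45 \cosh{\left(\frac{\pi \omega}{18} \right)} \cosh{\left(\frac{\pi \omega}{5} \right)}}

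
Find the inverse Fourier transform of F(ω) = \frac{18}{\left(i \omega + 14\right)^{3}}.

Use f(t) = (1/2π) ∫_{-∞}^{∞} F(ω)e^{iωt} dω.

f(t) = 9 t^{2} e^{- 14 t} u\left(t\right)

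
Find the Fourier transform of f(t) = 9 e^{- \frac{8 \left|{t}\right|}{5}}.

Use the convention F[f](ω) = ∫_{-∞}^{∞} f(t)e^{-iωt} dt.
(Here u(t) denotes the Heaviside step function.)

F(ω) = \frac{720}{25 \omega^{2} + 64}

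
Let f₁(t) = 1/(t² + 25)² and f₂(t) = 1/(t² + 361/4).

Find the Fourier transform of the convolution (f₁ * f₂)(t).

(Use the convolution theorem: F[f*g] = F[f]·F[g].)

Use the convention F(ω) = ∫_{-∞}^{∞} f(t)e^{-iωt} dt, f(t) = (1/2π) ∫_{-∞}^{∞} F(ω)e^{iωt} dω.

F[f₁*f₂](ω) = \frac{\pi^{2} \left(5 \left|{\omega}\right| + 1\right) e^{- \frac{29 \left|{\omega}\right|}{2}}}{2375}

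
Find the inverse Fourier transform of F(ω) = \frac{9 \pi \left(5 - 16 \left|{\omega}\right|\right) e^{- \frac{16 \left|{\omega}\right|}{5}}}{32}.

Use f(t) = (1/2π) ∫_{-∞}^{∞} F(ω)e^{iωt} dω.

f(t) = \frac{9 t^{2}}{\left(t^{2} + \frac{256}{25}\right)^{2}}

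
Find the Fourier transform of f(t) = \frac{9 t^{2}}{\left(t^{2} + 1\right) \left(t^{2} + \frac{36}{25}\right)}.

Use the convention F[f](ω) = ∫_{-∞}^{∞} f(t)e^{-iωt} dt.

F(ω) = - \frac{225 \pi e^{- \left|{\omega}\right|}}{11} + \frac{270 \pi e^{- \frac{6 \left|{\omega}\right|}{5}}}{11}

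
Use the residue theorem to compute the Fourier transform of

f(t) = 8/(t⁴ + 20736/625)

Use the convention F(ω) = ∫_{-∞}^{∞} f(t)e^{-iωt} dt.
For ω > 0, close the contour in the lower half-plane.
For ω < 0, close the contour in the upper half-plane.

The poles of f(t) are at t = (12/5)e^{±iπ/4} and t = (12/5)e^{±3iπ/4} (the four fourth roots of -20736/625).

Let g(z) = f(z)e^{-iωz}; for large |z| the factor e^{-iωz} decays in the lower half-plane when ω > 0 and in the upper half-plane when ω < 0.

Case ω > 0 (lower half-plane, clockwise contour ⇒ F(ω) = -2πi·ΣRes):
  Res_{z = - \frac{6 \sqrt{2}}{5} - \frac{6 \sqrt{2} i}{5}} g(z) = \frac{125 \sqrt{2} i \left(1 - i\right) e^{\frac{6 \sqrt{2} \omega \left(-1 + i\right)}{5}}}{1728}
  Res_{z = \frac{6 \sqrt{2}}{5} - \frac{6 \sqrt{2} i}{5}} g(z) = \frac{125 \sqrt{2} i \left(1 + i\right) e^{- \frac{6 \sqrt{2} \omega \left(1 + i\right)}{5}}}{1728}
  F(ω) = -2πi·ΣRes = \frac{125 \sqrt{2} \pi \left(1 - i\right) \left(e^{\frac{12 \sqrt{2} i \omega}{5}} + i\right) e^{- \frac{6 \sqrt{2} \omega \left(1 + i\right)}{5}}}{864} = \frac{125 \pi e^{- \frac{6 \sqrt{2} \omega}{5}} \sin{\left(\frac{6 \sqrt{2} \omega}{5} + \frac{\pi}{4} \right)}}{216}

Case ω < 0 (upper half-plane, counterclockwise contour ⇒ F(ω) = +2πi·ΣRes):
  Res_{z = \frac{6 \sqrt{2}}{5} + \frac{6 \sqrt{2} i}{5}} g(z) = \frac{125 \sqrt{2} i \left(-1 + i\right) e^{\frac{6 \sqrt{2} \omega \left(1 - i\right)}{5}}}{1728}
  Res_{z = - \frac{6 \sqrt{2}}{5} + \frac{6 \sqrt{2} i}{5}} g(z) = \frac{125 \sqrt{2} \left(1 - i\right) e^{\frac{6 \sqrt{2} \omega \left(1 + i\right)}{5}}}{1728}
  F(ω) = 2πi·ΣRes = - \frac{125 \sqrt{2} i \pi \left(i \left(1 - i\right) e^{\frac{6 \sqrt{2} \omega \left(1 - i\right)}{5}} - \left(1 - i\right) e^{\frac{6 \sqrt{2} \omega \left(1 + i\right)}{5}}\right)}{864} = \frac{125 \pi e^{\frac{6 \sqrt{2} \omega}{5}} \cos{\left(\frac{6 \sqrt{2} \omega}{5} + \frac{\pi}{4} \right)}}{216}

Both cases combine into a single formula in |ω|:

F(ω) = \frac{125 \pi e^{- \frac{6 \sqrt{2} \left|{\omega}\right|}{5}} \sin{\left(\frac{6 \sqrt{2} \left|{\omega}\right|}{5} + \frac{\pi}{4} \right)}}{216}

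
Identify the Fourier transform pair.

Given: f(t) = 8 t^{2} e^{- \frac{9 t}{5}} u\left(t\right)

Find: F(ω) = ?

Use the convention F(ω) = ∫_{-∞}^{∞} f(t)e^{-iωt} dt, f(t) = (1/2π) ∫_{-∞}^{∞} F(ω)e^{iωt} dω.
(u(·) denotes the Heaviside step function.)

F(ω) = \frac{2000}{\left(5 i \omega + 9\right)^{3}}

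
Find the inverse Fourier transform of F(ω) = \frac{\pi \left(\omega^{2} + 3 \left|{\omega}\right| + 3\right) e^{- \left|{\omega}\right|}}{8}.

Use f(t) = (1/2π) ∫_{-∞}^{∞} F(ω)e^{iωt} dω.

f(t) = \frac{1}{\left(t^{2} + 1\right)^{3}}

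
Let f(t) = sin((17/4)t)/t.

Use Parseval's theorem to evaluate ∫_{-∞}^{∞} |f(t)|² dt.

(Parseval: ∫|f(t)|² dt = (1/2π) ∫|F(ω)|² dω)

∫|f(t)|² dt = \frac{17 \pi}{4}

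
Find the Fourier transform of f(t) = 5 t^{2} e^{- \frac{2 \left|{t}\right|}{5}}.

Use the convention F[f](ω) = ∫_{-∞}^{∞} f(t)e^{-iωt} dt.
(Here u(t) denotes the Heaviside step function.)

F(ω) = \frac{5000 \left(4 - 75 \omega^{2}\right)}{\left(25 \omega^{2} + 4\right)^{3}}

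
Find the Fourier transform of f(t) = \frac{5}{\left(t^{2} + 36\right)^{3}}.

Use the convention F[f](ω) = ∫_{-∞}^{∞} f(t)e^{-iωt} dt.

F(ω) = \frac{5 \pi \left(12 \omega^{2} + 6 \left|{\omega}\right| + 1\right) e^{- 6 \left|{\omega}\right|}}{20736}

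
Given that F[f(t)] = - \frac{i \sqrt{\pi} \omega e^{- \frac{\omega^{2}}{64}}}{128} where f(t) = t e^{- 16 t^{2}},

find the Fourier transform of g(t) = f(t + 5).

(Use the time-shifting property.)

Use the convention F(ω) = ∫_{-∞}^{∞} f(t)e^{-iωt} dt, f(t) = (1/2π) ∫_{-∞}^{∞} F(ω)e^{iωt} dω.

F[g](ω) = - \frac{i \sqrt{\pi} \omega e^{- \frac{\omega \left(\omega - 320 i\right)}{64}}}{128}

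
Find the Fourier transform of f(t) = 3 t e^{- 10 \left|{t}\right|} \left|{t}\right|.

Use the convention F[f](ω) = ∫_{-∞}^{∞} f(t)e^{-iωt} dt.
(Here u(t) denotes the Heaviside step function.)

F(ω) = \frac{12 i \omega \left(\omega^{2} - 300\right)}{\left(\omega^{2} + 100\right)^{3}}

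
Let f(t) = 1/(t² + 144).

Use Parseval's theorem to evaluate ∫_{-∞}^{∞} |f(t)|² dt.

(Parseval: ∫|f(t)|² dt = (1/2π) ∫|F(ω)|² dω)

∫|f(t)|² dt = \frac{\pi}{3456}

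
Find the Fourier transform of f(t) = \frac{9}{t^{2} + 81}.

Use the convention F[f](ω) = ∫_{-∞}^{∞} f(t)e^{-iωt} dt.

F(ω) = \pi e^{- 9 \left|{\omega}\right|}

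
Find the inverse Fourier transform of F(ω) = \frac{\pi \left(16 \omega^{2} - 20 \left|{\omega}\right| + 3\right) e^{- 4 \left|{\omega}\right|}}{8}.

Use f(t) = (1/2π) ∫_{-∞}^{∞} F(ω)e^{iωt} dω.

f(t) = \frac{4 t^{4}}{\left(t^{2} + 16\right)^{3}}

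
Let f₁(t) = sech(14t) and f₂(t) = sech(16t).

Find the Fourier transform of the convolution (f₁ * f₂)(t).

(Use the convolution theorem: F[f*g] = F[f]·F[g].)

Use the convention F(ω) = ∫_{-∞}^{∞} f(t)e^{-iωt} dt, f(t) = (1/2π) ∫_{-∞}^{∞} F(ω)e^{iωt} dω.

F[f₁*f₂](ω) = \frac{\pi^{2}}{224 \cosh{\left(\frac{\pi \omega}{32} \right)} \cosh{\left(\frac{\pi \omega}{28} \right)}}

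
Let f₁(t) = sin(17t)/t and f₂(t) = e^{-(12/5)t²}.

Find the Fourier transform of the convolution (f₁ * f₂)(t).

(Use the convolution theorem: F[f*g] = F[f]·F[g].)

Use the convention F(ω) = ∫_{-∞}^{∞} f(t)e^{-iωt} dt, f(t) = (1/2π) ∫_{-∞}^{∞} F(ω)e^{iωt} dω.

F[f₁*f₂](ω) = \begin{cases} \frac{\sqrt{15} \pi^{\frac{3}{2}} e^{- \frac{5 \omega^{2}}{48}}}{6} & \text{for}\: \omega > -17 \wedge \omega < 17 \\0 & \text{otherwise} \end{cases}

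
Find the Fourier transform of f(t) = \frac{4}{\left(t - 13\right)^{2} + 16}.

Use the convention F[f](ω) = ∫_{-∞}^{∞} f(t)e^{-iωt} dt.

F(ω) = \pi e^{- 13 i \omega - 4 \left|{\omega}\right|}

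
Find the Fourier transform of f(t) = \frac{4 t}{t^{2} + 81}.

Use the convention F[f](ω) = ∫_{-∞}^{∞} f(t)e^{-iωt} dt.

F(ω) = - 4 i \pi e^{- 9 \left|{\omega}\right|} \operatorname{sign}{\left(\omega \right)}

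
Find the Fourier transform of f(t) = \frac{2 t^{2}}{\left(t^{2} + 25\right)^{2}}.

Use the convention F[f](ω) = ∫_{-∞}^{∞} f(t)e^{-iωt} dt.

F(ω) = \frac{\pi \left(1 - 5 \left|{\omega}\right|\right) e^{- 5 \left|{\omega}\right|}}{5}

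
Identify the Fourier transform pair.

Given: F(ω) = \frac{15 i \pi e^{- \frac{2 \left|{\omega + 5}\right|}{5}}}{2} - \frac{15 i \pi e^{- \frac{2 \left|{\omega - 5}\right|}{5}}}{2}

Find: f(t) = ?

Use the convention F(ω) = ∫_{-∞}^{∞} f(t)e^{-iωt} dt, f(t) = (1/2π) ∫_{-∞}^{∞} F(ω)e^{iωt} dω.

f(t) = \frac{6 \sin{\left(5 t \right)}}{t^{2} + \frac{4}{25}}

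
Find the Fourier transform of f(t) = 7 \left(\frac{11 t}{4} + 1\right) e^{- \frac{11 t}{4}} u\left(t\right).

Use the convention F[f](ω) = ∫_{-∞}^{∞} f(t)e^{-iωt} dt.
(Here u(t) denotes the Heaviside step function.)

F(ω) = \frac{56 \left(- 2 i \omega - 11\right)}{16 \omega^{2} - 88 i \omega - 121}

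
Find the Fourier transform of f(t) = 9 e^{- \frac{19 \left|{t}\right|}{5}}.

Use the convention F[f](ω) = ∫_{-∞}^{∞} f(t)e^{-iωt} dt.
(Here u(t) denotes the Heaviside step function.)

F(ω) = \frac{1710}{25 \omega^{2} + 361}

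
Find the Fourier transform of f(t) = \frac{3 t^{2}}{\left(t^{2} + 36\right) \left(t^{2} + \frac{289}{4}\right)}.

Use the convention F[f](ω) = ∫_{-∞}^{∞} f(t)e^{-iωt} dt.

F(ω) = - \frac{72 \pi e^{- 6 \left|{\omega}\right|}}{145} + \frac{102 \pi e^{- \frac{17 \left|{\omega}\right|}{2}}}{145}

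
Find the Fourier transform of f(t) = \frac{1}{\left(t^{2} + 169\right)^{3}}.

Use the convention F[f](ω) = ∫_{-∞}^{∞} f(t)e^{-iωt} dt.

F(ω) = \frac{\pi \left(169 \omega^{2} + 39 \left|{\omega}\right| + 3\right) e^{- 13 \left|{\omega}\right|}}{2970344}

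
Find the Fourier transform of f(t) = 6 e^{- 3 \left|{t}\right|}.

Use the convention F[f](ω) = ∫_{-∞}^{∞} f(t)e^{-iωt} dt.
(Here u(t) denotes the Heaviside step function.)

F(ω) = \frac{36}{\omega^{2} + 9}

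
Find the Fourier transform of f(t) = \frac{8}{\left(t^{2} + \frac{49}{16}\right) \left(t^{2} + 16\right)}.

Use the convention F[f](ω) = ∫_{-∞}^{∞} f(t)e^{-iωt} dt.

F(ω) = - \frac{32 \pi e^{- 4 \left|{\omega}\right|}}{207} + \frac{512 \pi e^{- \frac{7 \left|{\omega}\right|}{4}}}{1449}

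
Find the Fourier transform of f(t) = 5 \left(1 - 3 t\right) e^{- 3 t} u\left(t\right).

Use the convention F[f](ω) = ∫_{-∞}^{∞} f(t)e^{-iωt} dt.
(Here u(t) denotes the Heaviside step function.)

F(ω) = \frac{5 i \omega}{- \omega^{2} + 6 i \omega + 9}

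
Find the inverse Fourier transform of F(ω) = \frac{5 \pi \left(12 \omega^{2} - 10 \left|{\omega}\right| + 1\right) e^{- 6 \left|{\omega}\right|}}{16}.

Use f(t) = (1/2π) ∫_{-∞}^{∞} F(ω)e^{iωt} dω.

f(t) = \frac{5 t^{4}}{\left(t^{2} + 36\right)^{3}}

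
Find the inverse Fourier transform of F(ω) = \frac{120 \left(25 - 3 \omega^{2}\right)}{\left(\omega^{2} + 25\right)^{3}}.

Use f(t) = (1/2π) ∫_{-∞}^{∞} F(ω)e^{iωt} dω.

f(t) = 6 t^{2} e^{- 5 \left|{t}\right|}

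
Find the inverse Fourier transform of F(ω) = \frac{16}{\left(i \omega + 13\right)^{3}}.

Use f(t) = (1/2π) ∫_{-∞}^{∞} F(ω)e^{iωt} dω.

f(t) = 8 t^{2} e^{- 13 t} u\left(t\right)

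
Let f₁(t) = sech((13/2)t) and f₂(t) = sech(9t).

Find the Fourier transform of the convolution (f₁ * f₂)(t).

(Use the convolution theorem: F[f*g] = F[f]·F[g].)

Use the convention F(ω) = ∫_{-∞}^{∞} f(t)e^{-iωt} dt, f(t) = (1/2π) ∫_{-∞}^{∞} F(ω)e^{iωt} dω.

F[f₁*f₂](ω) = \frac{2 \pi^{2}}{117 \cosh{\left(\frac{\pi \omega}{18} \right)} \cosh{\left(\frac{\pi \omega}{13} \right)}}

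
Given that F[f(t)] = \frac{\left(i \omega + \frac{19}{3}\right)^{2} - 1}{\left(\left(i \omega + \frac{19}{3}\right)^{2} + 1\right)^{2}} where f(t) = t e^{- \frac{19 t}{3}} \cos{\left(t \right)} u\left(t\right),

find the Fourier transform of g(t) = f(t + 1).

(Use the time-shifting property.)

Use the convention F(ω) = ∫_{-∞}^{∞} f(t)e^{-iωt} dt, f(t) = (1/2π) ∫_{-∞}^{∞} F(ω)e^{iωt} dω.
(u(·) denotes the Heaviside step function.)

F[g](ω) = \frac{9 \left(\left(3 i \omega + 19\right)^{2} - 9\right) e^{i \omega}}{\left(\left(3 i \omega + 19\right)^{2} + 9\right)^{2}}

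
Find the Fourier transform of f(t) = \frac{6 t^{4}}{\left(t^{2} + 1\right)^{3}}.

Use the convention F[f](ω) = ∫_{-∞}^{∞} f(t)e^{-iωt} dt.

F(ω) = \frac{3 \pi \left(\omega^{2} - 5 \left|{\omega}\right| + 3\right) e^{- \left|{\omega}\right|}}{4}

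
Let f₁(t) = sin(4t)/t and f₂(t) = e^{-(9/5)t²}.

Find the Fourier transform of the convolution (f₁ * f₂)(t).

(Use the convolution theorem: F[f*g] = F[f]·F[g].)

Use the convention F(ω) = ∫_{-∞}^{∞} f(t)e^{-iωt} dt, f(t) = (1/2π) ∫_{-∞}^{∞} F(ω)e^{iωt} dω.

F[f₁*f₂](ω) = \begin{cases} \frac{\sqrt{5} \pi^{\frac{3}{2}} e^{- \frac{5 \omega^{2}}{36}}}{3} & \text{for}\: \omega > -4 \wedge \omega < 4 \\0 & \text{otherwise} \end{cases}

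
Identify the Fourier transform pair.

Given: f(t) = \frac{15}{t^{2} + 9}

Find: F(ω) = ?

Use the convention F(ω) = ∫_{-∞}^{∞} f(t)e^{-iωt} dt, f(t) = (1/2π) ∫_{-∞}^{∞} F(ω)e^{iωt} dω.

F(ω) = 5 \pi e^{- 3 \left|{\omega}\right|}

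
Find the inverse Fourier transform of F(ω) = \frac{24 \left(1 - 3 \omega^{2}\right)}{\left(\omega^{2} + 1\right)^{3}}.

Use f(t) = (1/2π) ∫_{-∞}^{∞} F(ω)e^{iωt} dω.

f(t) = 6 t^{2} e^{- \left|{t}\right|}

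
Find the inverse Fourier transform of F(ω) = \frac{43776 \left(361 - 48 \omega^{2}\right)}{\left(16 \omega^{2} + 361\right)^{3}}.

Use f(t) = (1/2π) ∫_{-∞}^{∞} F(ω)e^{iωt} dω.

f(t) = 9 t^{2} e^{- \frac{19 \left|{t}\right|}{4}}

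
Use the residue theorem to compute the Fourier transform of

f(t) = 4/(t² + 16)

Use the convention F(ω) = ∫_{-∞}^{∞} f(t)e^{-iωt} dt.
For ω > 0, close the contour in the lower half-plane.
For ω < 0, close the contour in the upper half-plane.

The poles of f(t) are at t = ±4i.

Let g(z) = f(z)e^{-iωz}; for large |z| the factor e^{-iωz} decays in the lower half-plane when ω > 0 and in the upper half-plane when ω < 0.

Case ω > 0 (lower half-plane, clockwise contour ⇒ F(ω) = -2πi·ΣRes):
  Res_{z = - 4 i} g(z) = \frac{i e^{- 4 \omega}}{2}
  F(ω) = -2πi·ΣRes = \pi e^{- 4 \omega}

Case ω < 0 (upper half-plane, counterclockwise contour ⇒ F(ω) = +2πi·ΣRes):
  Res_{z = 4 i} g(z) = - \frac{i e^{4 \omega}}{2}
  F(ω) = 2πi·ΣRes = \pi e^{4 \omega}

Both cases combine into a single formula in |ω|:

F(ω) = \pi e^{- 4 \left|{\omega}\right|}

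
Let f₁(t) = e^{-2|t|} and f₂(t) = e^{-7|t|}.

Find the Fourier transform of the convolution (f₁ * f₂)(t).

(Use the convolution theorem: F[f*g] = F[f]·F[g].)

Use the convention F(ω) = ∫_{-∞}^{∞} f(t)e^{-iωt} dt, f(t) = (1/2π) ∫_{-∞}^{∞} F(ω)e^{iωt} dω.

F[f₁*f₂](ω) = \frac{56}{\left(\omega^{2} + 4\right) \left(\omega^{2} + 49\right)}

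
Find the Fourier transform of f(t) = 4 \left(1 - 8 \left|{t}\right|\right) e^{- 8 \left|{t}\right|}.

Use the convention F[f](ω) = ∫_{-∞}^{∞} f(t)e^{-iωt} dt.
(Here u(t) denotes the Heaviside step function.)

F(ω) = \frac{128 \omega^{2}}{\left(\omega^{2} + 64\right)^{2}}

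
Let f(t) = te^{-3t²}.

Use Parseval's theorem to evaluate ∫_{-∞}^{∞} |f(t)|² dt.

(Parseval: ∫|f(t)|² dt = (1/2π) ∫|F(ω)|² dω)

∫|f(t)|² dt = \frac{\sqrt{6} \sqrt{\pi}}{72}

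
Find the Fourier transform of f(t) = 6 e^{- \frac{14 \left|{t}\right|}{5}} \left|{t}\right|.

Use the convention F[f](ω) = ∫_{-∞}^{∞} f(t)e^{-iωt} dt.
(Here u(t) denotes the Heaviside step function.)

F(ω) = \frac{300 \left(196 - 25 \omega^{2}\right)}{\left(25 \omega^{2} + 196\right)^{2}}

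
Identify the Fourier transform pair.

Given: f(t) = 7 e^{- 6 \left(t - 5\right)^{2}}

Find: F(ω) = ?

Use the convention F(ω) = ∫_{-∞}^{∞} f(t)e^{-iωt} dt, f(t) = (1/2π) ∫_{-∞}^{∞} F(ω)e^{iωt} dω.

F(ω) = \frac{7 \sqrt{6} \sqrt{\pi} e^{- \frac{\omega \left(\omega + 120 i\right)}{24}}}{6}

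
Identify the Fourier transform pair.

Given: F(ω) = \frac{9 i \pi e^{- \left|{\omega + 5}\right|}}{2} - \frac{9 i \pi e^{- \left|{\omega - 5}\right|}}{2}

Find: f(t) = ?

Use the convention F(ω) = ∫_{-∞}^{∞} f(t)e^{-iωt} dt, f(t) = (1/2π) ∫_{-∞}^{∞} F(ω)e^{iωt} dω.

f(t) = \frac{9 \sin{\left(5 t \right)}}{t^{2} + 1}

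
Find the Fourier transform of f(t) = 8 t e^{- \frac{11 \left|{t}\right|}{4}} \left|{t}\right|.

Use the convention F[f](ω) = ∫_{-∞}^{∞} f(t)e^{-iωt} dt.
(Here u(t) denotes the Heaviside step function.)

F(ω) = \frac{8192 i \omega \left(16 \omega^{2} - 363\right)}{\left(16 \omega^{2} + 121\right)^{3}}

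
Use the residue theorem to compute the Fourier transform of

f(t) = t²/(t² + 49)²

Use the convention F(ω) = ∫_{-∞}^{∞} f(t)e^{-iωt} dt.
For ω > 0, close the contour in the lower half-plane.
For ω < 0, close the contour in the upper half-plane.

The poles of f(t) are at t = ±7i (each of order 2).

Let g(z) = f(z)e^{-iωz}; for large |z| the factor e^{-iωz} decays in the lower half-plane when ω > 0 and in the upper half-plane when ω < 0.

Case ω > 0 (lower half-plane, clockwise contour ⇒ F(ω) = -2πi·ΣRes):
  Res_{z = - 7 i} g(z) = \frac{i \left(1 - 7 \omega\right) e^{- 7 \omega}}{28} (pole of order 2)
  F(ω) = -2πi·ΣRes = \frac{\pi \left(1 - 7 \omega\right) e^{- 7 \omega}}{14}

Case ω < 0 (upper half-plane, counterclockwise contour ⇒ F(ω) = +2πi·ΣRes):
  Res_{z = 7 i} g(z) = \frac{i \left(- 7 \omega - 1\right) e^{7 \omega}}{28} (pole of order 2)
  F(ω) = 2πi·ΣRes = \frac{\pi \left(7 \omega + 1\right) e^{7 \omega}}{14}

Both cases combine into a single formula in |ω|:

F(ω) = \frac{\pi \left(1 - 7 \left|{\omega}\right|\right) e^{- 7 \left|{\omega}\right|}}{14}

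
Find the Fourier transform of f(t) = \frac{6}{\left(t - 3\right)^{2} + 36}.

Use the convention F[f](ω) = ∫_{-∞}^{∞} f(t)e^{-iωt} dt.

F(ω) = \pi e^{- 3 i \omega - 6 \left|{\omega}\right|}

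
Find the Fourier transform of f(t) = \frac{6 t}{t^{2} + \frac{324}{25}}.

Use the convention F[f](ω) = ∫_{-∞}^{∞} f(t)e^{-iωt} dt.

F(ω) = - 6 i \pi e^{- \frac{18 \left|{\omega}\right|}{5}} \operatorname{sign}{\left(\omega \right)}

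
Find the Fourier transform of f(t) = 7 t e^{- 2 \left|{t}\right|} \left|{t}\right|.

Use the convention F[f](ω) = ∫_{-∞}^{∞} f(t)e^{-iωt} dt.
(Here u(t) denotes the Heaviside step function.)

F(ω) = \frac{28 i \omega \left(\omega^{2} - 12\right)}{\left(\omega^{2} + 4\right)^{3}}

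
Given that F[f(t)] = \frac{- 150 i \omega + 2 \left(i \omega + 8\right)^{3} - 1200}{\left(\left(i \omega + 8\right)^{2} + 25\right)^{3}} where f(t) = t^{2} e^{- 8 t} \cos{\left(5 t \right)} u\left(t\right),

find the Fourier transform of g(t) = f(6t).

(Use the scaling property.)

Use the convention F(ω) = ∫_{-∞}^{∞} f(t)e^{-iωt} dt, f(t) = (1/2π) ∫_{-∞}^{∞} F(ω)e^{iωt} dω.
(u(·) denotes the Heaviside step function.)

F[g](ω) = \frac{72 \left(- 2700 i \omega + \left(i \omega + 48\right)^{3} - 129600\right)}{\left(\left(i \omega + 48\right)^{2} + 900\right)^{3}}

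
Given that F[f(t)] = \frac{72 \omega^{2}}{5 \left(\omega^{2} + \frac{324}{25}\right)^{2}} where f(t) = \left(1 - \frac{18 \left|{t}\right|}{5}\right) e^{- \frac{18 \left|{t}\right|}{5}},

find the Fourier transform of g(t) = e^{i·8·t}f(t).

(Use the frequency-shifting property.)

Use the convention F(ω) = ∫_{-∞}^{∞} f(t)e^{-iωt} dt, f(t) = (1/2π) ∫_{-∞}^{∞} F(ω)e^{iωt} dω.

F[g](ω) = \frac{9000 \left(\omega - 8\right)^{2}}{\left(25 \left(\omega - 8\right)^{2} + 324\right)^{2}}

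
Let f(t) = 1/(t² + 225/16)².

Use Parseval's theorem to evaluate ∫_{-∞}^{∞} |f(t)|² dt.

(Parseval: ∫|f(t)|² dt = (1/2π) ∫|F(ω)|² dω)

∫|f(t)|² dt = \frac{1024 \pi}{34171875}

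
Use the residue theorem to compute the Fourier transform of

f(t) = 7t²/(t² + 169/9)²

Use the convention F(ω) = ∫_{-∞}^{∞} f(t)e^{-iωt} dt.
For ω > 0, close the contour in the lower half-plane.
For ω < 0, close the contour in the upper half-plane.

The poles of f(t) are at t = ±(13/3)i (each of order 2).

Let g(z) = f(z)e^{-iωz}; for large |z| the factor e^{-iωz} decays in the lower half-plane when ω > 0 and in the upper half-plane when ω < 0.

Case ω > 0 (lower half-plane, clockwise contour ⇒ F(ω) = -2πi·ΣRes):
  Res_{z = - \frac{13 i}{3}} g(z) = \frac{7 i \left(3 - 13 \omega\right) e^{- \frac{13 \omega}{3}}}{52} (pole of order 2)
  F(ω) = -2πi·ΣRes = \frac{7 \pi \left(3 - 13 \omega\right) e^{- \frac{13 \omega}{3}}}{26}

Case ω < 0 (upper half-plane, counterclockwise contour ⇒ F(ω) = +2πi·ΣRes):
  Res_{z = \frac{13 i}{3}} g(z) = \frac{7 i \left(- 13 \omega - 3\right) e^{\frac{13 \omega}{3}}}{52} (pole of order 2)
  F(ω) = 2πi·ΣRes = \frac{7 \pi \left(13 \omega + 3\right) e^{\frac{13 \omega}{3}}}{26}

Both cases combine into a single formula in |ω|:

F(ω) = \frac{7 \pi \left(3 - 13 \left|{\omega}\right|\right) e^{- \frac{13 \left|{\omega}\right|}{3}}}{26}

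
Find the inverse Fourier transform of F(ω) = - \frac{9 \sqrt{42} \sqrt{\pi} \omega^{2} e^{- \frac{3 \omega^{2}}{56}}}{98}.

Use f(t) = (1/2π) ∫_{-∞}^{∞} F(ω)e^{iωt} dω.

f(t) = 6 \left(\frac{56 t^{2}}{3} - 2\right) e^{- \frac{14 t^{2}}{3}}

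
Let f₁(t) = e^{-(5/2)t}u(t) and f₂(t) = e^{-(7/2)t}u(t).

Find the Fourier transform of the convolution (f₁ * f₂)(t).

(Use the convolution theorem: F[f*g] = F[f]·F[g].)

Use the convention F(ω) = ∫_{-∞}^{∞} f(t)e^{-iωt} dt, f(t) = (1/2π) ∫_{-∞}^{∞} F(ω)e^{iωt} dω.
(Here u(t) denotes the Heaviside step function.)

F[f₁*f₂](ω) = \frac{4}{- 4 \omega^{2} + 24 i \omega + 35}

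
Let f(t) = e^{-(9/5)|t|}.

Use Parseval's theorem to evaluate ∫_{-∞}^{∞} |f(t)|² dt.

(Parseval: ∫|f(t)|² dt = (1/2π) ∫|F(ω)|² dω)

∫|f(t)|² dt = \frac{5}{9}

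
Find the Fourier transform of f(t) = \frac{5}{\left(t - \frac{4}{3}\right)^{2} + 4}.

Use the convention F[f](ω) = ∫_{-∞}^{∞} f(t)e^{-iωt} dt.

F(ω) = \frac{5 \pi e^{- \frac{4 i \omega}{3} - 2 \left|{\omega}\right|}}{2}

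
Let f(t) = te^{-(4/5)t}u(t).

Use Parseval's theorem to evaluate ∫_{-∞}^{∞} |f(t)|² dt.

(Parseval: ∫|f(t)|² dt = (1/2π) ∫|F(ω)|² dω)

∫|f(t)|² dt = \frac{125}{256}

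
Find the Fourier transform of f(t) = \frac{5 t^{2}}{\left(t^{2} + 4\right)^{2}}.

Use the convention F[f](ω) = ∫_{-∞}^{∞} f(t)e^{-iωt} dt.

F(ω) = \frac{5 \pi \left(1 - 2 \left|{\omega}\right|\right) e^{- 2 \left|{\omega}\right|}}{4}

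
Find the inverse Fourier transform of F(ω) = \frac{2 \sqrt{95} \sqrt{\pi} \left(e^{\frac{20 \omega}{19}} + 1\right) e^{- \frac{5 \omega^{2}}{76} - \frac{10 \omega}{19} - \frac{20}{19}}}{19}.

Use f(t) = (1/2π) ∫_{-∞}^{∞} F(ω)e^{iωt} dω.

f(t) = 4 e^{- \frac{19 t^{2}}{5}} \cos{\left(4 t \right)}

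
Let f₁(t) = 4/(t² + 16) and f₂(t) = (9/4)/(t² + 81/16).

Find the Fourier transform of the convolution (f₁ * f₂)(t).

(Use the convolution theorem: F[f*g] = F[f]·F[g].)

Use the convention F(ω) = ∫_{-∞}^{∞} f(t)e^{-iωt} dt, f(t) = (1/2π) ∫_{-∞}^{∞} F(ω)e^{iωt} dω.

F[f₁*f₂](ω) = \pi^{2} e^{- \frac{25 \left|{\omega}\right|}{4}}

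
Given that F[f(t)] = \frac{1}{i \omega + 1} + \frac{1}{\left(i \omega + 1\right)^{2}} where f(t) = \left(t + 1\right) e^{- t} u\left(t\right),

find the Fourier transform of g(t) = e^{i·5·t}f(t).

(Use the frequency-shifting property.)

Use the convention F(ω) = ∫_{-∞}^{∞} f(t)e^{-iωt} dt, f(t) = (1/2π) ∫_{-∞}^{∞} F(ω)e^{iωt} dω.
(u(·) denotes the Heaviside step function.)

F[g](ω) = \frac{i \left(\omega - 5\right) + \left(i \left(\omega - 5\right) + 1\right)^{2} + 1}{\left(i \left(\omega - 5\right) + 1\right)^{3}}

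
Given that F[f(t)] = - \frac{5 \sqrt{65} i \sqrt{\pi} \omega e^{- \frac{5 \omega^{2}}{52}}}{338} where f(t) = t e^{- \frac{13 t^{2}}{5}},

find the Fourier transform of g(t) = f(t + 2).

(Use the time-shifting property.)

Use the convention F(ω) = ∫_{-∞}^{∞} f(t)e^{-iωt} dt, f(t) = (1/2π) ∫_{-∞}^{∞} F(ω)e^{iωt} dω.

F[g](ω) = - \frac{5 \sqrt{65} i \sqrt{\pi} \omega e^{- \frac{\omega \left(5 \omega - 104 i\right)}{52}}}{338}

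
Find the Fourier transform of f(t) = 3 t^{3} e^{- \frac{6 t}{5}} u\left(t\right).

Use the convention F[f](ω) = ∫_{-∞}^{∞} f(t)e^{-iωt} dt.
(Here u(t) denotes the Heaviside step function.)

F(ω) = \frac{11250}{\left(5 i \omega + 6\right)^{4}}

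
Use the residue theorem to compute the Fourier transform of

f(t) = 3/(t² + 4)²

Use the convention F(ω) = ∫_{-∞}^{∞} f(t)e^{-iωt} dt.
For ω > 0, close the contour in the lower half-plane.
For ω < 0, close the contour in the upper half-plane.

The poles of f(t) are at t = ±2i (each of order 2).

Let g(z) = f(z)e^{-iωz}; for large |z| the factor e^{-iωz} decays in the lower half-plane when ω > 0 and in the upper half-plane when ω < 0.

Case ω > 0 (lower half-plane, clockwise contour ⇒ F(ω) = -2πi·ΣRes):
  Res_{z = - 2 i} g(z) = \frac{3 i \left(2 \omega + 1\right) e^{- 2 \omega}}{32} (pole of order 2)
  F(ω) = -2πi·ΣRes = \frac{3 \pi \left(2 \omega + 1\right) e^{- 2 \omega}}{16}

Case ω < 0 (upper half-plane, counterclockwise contour ⇒ F(ω) = +2πi·ΣRes):
  Res_{z = 2 i} g(z) = \frac{3 i \left(2 \omega - 1\right) e^{2 \omega}}{32} (pole of order 2)
  F(ω) = 2πi·ΣRes = \frac{3 \pi \left(1 - 2 \omega\right) e^{2 \omega}}{16}

Both cases combine into a single formula in |ω|:

F(ω) = \frac{3 \pi \left(2 \left|{\omega}\right| + 1\right) e^{- 2 \left|{\omega}\right|}}{16}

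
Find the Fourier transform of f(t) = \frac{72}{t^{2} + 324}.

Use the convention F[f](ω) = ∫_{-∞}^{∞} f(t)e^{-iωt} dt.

F(ω) = 4 \pi e^{- 18 \left|{\omega}\right|}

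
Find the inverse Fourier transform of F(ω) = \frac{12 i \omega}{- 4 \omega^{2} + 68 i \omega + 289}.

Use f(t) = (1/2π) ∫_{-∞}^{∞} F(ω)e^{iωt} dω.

f(t) = 3 \left(1 - \frac{17 t}{2}\right) e^{- \frac{17 t}{2}} u\left(t\right)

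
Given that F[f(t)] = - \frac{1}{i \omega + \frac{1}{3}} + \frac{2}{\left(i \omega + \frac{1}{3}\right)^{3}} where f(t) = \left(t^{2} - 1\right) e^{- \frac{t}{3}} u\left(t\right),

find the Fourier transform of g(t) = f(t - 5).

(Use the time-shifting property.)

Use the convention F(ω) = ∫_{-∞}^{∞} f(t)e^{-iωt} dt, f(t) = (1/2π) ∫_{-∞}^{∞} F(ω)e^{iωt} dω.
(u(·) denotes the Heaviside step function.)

F[g](ω) = \frac{3 \left(54 i \omega - \left(3 i \omega + 1\right)^{3} + 18\right) e^{- 5 i \omega}}{\left(3 i \omega + 1\right)^{4}}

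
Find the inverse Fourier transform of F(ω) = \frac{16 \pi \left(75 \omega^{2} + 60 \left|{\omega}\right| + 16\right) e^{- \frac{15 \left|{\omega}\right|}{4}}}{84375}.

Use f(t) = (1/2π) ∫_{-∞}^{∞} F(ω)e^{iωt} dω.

f(t) = \frac{6}{\left(t^{2} + \frac{225}{16}\right)^{3}}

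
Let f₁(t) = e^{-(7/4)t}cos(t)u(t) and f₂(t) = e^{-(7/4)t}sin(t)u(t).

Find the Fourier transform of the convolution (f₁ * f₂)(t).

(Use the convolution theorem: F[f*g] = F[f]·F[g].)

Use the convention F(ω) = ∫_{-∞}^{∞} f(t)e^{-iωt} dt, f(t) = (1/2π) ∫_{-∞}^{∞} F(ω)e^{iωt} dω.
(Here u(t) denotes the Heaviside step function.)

F[f₁*f₂](ω) = \frac{64 \left(4 i \omega + 7\right)}{\left(\left(4 i \omega + 7\right)^{2} + 16\right)^{2}}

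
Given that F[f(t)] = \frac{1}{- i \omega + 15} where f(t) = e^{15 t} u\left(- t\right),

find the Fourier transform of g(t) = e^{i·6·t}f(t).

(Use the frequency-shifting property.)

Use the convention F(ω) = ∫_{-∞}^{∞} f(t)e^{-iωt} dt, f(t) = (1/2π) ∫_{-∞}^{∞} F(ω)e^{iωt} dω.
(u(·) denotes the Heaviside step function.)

F[g](ω) = \frac{i}{\omega - 6 + 15 i}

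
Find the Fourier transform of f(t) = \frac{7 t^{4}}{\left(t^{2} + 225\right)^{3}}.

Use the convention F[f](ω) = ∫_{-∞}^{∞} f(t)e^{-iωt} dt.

F(ω) = \frac{7 \pi \left(75 \omega^{2} - 25 \left|{\omega}\right| + 1\right) e^{- 15 \left|{\omega}\right|}}{40}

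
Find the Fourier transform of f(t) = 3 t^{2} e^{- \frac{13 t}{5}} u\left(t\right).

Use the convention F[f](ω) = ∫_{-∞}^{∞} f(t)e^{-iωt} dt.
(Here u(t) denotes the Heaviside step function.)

F(ω) = \frac{750}{\left(5 i \omega + 13\right)^{3}}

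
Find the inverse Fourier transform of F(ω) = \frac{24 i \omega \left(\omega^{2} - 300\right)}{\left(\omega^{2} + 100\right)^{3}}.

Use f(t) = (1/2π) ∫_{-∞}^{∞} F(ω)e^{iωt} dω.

f(t) = 6 t e^{- 10 \left|{t}\right|} \left|{t}\right|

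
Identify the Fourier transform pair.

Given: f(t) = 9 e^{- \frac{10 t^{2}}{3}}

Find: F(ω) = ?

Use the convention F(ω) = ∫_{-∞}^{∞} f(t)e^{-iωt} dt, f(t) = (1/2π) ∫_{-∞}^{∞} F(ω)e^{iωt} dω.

F(ω) = \frac{9 \sqrt{30} \sqrt{\pi} e^{- \frac{3 \omega^{2}}{40}}}{10}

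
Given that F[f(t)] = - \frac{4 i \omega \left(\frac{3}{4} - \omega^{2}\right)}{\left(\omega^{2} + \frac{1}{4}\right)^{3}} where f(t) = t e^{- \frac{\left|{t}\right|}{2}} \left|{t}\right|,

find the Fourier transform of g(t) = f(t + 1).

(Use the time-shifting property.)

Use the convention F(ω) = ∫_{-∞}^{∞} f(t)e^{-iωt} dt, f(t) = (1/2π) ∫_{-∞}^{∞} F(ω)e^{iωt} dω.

F[g](ω) = \frac{64 i \omega \left(4 \omega^{2} - 3\right) e^{i \omega}}{\left(4 \omega^{2} + 1\right)^{3}}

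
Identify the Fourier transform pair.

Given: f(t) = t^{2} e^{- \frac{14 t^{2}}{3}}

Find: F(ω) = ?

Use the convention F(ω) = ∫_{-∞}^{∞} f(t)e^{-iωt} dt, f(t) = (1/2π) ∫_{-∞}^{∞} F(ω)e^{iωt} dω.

F(ω) = \frac{3 \sqrt{42} \sqrt{\pi} \left(28 - 3 \omega^{2}\right) e^{- \frac{3 \omega^{2}}{56}}}{10976}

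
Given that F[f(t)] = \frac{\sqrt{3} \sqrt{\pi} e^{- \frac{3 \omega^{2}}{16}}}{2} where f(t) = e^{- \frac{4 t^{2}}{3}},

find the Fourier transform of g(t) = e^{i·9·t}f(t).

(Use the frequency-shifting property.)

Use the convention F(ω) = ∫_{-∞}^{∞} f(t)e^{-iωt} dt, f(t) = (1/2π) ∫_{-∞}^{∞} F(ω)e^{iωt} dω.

F[g](ω) = \frac{\sqrt{3} \sqrt{\pi} e^{- \frac{3 \left(\omega - 9\right)^{2}}{16}}}{2}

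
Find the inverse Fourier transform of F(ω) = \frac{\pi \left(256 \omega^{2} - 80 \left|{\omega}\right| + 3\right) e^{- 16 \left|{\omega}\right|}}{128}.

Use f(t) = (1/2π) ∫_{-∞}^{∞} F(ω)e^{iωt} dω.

f(t) = \frac{t^{4}}{\left(t^{2} + 256\right)^{3}}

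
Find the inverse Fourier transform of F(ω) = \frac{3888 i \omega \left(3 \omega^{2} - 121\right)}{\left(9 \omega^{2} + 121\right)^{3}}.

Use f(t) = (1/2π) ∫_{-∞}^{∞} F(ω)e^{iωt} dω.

f(t) = 4 t e^{- \frac{11 \left|{t}\right|}{3}} \left|{t}\right|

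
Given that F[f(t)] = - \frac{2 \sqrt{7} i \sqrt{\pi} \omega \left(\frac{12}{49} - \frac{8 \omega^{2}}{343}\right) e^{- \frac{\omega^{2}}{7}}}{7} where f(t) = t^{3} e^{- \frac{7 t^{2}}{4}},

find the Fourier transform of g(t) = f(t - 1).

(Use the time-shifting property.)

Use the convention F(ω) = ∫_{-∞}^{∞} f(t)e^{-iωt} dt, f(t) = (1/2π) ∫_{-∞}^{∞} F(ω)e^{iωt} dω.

F[g](ω) = \frac{8 \sqrt{7} i \sqrt{\pi} \omega \left(2 \omega^{2} - 21\right) e^{- \omega \left(\frac{\omega}{7} + i\right)}}{2401}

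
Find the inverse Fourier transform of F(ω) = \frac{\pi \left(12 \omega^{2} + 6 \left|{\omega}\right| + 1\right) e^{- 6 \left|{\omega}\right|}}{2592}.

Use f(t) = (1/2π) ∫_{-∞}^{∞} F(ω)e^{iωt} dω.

f(t) = \frac{8}{\left(t^{2} + 36\right)^{3}}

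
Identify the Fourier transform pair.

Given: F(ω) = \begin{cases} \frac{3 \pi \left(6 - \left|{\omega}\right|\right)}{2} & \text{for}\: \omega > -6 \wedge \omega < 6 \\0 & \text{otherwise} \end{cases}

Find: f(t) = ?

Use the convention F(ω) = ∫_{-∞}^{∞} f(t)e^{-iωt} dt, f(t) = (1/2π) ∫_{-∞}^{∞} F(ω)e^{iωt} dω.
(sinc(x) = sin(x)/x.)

f(t) = 27 \operatorname{sinc}^{2}{\left(3 t \right)}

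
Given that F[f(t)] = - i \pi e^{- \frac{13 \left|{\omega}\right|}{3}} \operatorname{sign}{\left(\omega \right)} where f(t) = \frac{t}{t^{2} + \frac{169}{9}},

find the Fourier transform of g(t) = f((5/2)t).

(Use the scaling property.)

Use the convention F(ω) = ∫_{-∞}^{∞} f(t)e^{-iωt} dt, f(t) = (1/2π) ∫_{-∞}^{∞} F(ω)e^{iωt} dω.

F[g](ω) = - \frac{2 i \pi e^{- \frac{26 \left|{\omega}\right|}{15}} \operatorname{sign}{\left(\omega \right)}}{5}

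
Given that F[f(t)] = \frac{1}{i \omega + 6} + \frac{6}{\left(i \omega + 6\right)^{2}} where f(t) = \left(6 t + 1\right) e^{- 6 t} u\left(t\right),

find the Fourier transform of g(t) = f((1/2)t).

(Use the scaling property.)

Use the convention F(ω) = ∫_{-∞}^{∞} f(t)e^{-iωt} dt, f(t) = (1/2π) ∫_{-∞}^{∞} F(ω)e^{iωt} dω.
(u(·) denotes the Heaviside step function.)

F[g](ω) = \frac{- i \omega - 6}{\omega^{2} - 6 i \omega - 9}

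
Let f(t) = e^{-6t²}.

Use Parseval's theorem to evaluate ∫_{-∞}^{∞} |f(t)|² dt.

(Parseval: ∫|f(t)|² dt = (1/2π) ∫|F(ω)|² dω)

∫|f(t)|² dt = \frac{\sqrt{3} \sqrt{\pi}}{6}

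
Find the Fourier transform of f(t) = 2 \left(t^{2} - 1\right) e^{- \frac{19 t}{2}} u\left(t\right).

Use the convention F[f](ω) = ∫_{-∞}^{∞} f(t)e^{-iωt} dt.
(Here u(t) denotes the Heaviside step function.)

F(ω) = \frac{4 \left(16 i \omega - \left(2 i \omega + 19\right)^{3} + 152\right)}{\left(2 i \omega + 19\right)^{4}}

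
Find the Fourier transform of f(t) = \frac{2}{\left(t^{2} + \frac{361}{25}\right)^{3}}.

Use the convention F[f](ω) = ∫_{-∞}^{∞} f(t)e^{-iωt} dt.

F(ω) = \frac{125 \pi \left(361 \omega^{2} + 285 \left|{\omega}\right| + 75\right) e^{- \frac{19 \left|{\omega}\right|}{5}}}{9904396}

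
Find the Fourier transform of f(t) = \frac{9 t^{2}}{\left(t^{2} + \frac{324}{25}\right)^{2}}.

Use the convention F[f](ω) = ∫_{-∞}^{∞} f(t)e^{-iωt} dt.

F(ω) = \frac{\pi \left(5 - 18 \left|{\omega}\right|\right) e^{- \frac{18 \left|{\omega}\right|}{5}}}{4}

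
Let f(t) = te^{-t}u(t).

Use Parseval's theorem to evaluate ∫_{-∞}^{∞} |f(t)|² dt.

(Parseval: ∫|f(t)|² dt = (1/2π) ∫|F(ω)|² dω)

∫|f(t)|² dt = \frac{1}{4}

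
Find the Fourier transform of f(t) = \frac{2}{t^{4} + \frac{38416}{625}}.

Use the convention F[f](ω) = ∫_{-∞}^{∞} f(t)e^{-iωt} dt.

F(ω) = \frac{125 \pi e^{- \frac{7 \sqrt{2} \left|{\omega}\right|}{5}} \sin{\left(\frac{7 \sqrt{2} \left|{\omega}\right|}{5} + \frac{\pi}{4} \right)}}{1372}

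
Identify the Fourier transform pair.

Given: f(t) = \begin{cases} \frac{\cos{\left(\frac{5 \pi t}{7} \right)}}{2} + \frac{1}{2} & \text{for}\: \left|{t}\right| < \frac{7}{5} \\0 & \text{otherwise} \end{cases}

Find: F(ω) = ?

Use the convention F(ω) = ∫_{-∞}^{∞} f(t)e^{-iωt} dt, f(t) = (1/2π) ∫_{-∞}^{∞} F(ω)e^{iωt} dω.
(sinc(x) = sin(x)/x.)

F(ω) = - \frac{35 \pi^{2} \operatorname{sinc}{\left(\frac{7 \omega}{5} \right)}}{49 \omega^{2} - 25 \pi^{2}}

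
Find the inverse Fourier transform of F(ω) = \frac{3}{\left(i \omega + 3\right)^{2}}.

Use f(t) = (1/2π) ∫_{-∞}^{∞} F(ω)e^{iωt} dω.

f(t) = 3 t e^{- 3 t} u\left(t\right)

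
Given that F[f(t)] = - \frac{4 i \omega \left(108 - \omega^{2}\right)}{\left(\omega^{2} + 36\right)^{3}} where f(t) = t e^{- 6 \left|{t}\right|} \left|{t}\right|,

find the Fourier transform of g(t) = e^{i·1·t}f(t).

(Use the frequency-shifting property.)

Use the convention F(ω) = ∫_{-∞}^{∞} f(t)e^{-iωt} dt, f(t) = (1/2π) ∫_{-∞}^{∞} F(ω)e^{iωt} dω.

F[g](ω) = \frac{4 i \left(\omega - 1\right) \left(\left(\omega - 1\right)^{2} - 108\right)}{\left(\left(\omega - 1\right)^{2} + 36\right)^{3}}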